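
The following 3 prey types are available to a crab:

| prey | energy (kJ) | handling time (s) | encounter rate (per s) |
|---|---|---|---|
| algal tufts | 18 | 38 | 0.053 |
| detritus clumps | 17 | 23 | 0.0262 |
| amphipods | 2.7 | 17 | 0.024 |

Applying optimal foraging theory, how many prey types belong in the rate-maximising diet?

2

Rank by E/h (kJ/s): detritus clumps 0.739, algal tufts 0.474, amphipods 0.159. Include each in turn until the next type's E/h falls below the running intake rate.
Rate on top 1: 0.2779. algal tufts: 0.474 > 0.2779 → include.
Rate on top 2: 0.3869. amphipods: 0.159 < 0.3869 → exclude; stop.
Optimal diet: detritus clumps, algal tufts — 2 of 3 types.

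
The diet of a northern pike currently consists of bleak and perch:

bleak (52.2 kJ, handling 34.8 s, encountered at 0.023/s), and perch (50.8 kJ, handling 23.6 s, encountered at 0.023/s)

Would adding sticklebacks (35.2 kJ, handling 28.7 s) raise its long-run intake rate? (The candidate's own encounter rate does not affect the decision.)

Yes

Intake rate on the current diet: R = (0.023×52.2 + 0.023×50.8) / (1 + 0.023×34.8 + 0.023×23.6) = 2.369/2.343 = 1.011 kJ/s.
Profitability of sticklebacks: 35.2/28.7 = 1.226 kJ/s.
Since 1.226 > R, including sticklebacks increases the long-run rate.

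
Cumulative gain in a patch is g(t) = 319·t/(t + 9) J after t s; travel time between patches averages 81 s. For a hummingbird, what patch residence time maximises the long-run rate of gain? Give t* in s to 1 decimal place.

27.0 s

By the marginal value theorem, leave when the instantaneous gain rate g'(t) equals the habitat-wide average g(t)/(T + t).
g'(t) = 319·9/(t + 9)². Setting 319·9/(t+9)² = 319t/[(t+9)(81+t)] gives 9(81+t) = t(t+9), so t² = 9×81 = 729.
t* = √729 = 27 s.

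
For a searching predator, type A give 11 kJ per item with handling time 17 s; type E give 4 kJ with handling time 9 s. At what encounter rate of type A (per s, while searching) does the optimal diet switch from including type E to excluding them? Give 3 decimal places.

0.129 per s

Drop type E once their profitability E₂/h₂ falls below the rate achievable on type A alone: E₂/h₂ = λE₁/(1 + λh₁).
Solve for λ: λE₁h₂ = E₂(1 + λh₁) → λ(E₁h₂ − E₂h₁) = E₂ → λ = E₂/(E₁h₂ − E₂h₁).
λ = 4/(11×9 − 4×17) = 4/31 = 0.129 per s.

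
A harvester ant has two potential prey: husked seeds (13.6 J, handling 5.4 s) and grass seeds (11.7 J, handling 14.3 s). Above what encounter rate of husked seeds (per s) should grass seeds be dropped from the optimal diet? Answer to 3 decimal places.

The zero-one rule: include grass seeds iff E₂/h₂ > λE₁/(1+λh₁). Equality gives the switch point.
λE₁h₂ = E₂ + λE₂h₁ ⇒ λ = E₂/(E₁h₂ − E₂h₁) = 11.7/(194.5 − 63.18) = 0.08911 per s.

0.089 per s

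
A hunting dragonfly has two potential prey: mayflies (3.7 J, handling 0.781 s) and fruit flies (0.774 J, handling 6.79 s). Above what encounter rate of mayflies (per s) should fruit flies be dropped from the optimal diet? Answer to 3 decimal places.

0.032 per s

At the threshold, the rate on mayflies alone equals the profitability of fruit flies: λ·3.7/(1 + λ·0.781) = 0.774/6.79 = 0.114.
Rearranging, λ(3.7 − 0.114×0.781) = 0.114, so λ = 0.114/3.611 = 0.03157 per s.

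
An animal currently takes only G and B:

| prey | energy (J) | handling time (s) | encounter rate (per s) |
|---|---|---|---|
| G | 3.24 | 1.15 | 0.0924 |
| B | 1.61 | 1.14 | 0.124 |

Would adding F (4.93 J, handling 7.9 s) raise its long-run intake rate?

On G and B alone, R = ΣλE/(1+Σλh) = 0.499/1.248 = 0.4 J/s.
F: E/h = 4.93/7.9 = 0.6241 J/s.
Since 0.6241 > R, including F increases the long-run rate.

Yes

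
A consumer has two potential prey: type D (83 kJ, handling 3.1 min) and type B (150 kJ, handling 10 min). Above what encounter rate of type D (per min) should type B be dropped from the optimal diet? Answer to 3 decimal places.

0.411 per min

The zero-one rule: include type B iff E₂/h₂ > λE₁/(1+λh₁). Equality gives the switch point.
λE₁h₂ = E₂ + λE₂h₁ ⇒ λ = E₂/(E₁h₂ − E₂h₁) = 150/(830 − 465) = 0.411 per min.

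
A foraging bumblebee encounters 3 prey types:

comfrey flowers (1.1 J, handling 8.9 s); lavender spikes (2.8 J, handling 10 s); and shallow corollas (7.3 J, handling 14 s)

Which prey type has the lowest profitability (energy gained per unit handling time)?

comfrey flowers

In descending order of E/h:
shallow corollas: 7.3/14 = 0.521 J/s
lavender spikes: 2.8/10 = 0.28 J/s
comfrey flowers: 1.1/8.9 = 0.124 J/s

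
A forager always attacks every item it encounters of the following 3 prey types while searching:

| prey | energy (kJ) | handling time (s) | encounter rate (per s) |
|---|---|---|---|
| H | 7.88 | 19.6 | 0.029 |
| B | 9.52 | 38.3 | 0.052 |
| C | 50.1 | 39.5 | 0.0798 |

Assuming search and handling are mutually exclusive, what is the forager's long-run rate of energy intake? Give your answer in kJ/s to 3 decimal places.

0.703 kJ/s

R = (0.029×7.88 + 0.052×9.52 + 0.0798×50.1) / (1 + 0.029×19.6 + 0.052×38.3 + 0.0798×39.5) = 4.722/6.712 = 0.7034 kJ/s.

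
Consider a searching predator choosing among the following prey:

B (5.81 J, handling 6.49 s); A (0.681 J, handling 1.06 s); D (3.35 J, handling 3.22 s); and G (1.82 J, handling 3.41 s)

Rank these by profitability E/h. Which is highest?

D

Profitability E/h (J/s): B = 5.81/6.49 = 0.895, A = 0.681/1.06 = 0.642, D = 3.35/3.22 = 1.04, G = 1.82/3.41 = 0.534.
Ranked: D > B > A > G.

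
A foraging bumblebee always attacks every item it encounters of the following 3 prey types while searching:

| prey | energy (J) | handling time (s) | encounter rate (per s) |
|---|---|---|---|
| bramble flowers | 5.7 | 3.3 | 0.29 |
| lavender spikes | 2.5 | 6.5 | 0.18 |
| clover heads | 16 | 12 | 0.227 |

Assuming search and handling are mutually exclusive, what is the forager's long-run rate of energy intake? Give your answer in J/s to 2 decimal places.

Energy encountered per unit search time: 0.29×5.7 + 0.18×2.5 + 0.227×16 = 5.735 J/s.
Handling time per unit search time: 0.29×3.3 + 0.18×6.5 + 0.227×12 = 4.851.
Rate = 5.735/(1 + 4.851) = 0.9802 J/s.

0.98 J/s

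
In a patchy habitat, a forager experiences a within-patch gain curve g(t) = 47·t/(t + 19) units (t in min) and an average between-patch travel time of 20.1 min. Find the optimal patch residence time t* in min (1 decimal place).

19.5 min

Maximise g(t)/(T+t): set derivative to zero → g'(t)(T+t) = g(t).
g'(t) = 47·19/(t + 19)². Setting 47·19/(t+19)² = 47t/[(t+19)(20.1+t)] gives 19(20.1+t) = t(t+19), so t² = 19×20.1 = 381.9.
t* = √381.9 = 19.54 min.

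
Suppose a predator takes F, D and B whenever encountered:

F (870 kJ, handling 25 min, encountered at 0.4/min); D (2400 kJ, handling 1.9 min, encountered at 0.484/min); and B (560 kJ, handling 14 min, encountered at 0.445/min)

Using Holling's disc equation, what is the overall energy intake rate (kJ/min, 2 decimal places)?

96.91 kJ/min

R = (0.4×870 + 0.484×2400 + 0.445×560) / (1 + 0.4×25 + 0.484×1.9 + 0.445×14) = 1759/18.15 = 96.91 kJ/min.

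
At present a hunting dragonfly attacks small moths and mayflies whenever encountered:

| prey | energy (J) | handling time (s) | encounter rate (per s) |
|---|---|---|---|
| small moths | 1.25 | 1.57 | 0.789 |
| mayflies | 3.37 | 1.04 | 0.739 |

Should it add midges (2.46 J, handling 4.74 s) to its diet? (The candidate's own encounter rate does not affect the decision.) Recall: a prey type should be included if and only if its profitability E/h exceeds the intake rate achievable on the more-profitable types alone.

On small moths and mayflies alone, R = ΣλE/(1+Σλh) = 3.477/3.007 = 1.156 J/s.
midges: E/h = 2.46/4.74 = 0.519 J/s.
0.519 < 1.156, so adding midges would lower the average — exclude it.

No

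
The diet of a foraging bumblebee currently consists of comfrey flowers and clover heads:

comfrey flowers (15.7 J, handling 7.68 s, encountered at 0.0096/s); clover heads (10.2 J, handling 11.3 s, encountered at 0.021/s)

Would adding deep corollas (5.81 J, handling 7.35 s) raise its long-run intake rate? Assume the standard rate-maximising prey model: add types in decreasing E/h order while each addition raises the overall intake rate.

Yes

On comfrey flowers and clover heads alone, R = ΣλE/(1+Σλh) = 0.3649/1.311 = 0.2783 J/s.
Profitability of deep corollas: 5.81/7.35 = 0.7905 J/s.
Since 0.7905 > R, including deep corollas increases the long-run rate.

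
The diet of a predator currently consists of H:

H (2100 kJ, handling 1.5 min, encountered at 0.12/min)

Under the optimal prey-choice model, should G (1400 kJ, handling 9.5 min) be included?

On H alone, R = ΣλE/(1+Σλh) = 252/1.18 = 213.6 kJ/min.
Profitability of G: 1400/9.5 = 147.4 kJ/min.
Since 147.4 < R, time spent handling G is better spent searching.

No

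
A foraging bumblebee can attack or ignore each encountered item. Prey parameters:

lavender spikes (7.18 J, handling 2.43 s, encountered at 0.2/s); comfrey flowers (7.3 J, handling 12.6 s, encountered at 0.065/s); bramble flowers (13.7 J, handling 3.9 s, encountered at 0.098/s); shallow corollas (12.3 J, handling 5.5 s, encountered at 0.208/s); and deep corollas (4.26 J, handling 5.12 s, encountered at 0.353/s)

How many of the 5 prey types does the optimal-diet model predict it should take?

Rank by E/h (J/s): bramble flowers 3.51, lavender spikes 2.95, shallow corollas 2.24, deep corollas 0.832, comfrey flowers 0.579. Include each in turn until the next type's E/h falls below the running intake rate.
Rate on top 1: 0.9714. lavender spikes: 2.95 > 0.9714 → include.
Rate on top 2: 1.487. shallow corollas: 2.24 > 1.487 → include.
Rate on top 3: 1.772. deep corollas: 0.832 < 1.772 → exclude; stop.
Optimal diet: bramble flowers, lavender spikes, shallow corollas — 3 of 5 types.

3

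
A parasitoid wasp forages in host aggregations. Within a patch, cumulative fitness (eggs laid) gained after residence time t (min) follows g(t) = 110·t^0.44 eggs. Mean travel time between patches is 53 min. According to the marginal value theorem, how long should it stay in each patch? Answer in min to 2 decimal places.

By the marginal value theorem, leave when the instantaneous gain rate g'(t) equals the habitat-wide average g(t)/(T + t).
g'(t) = 0.44·110·t^-0.56. Setting 0.44·110·t^-0.56 = 110·t^0.44/(53+t) gives 0.44(53+t) = t, so 0.56·t = 0.44×53.
t* = 0.44×53/0.56 = 41.64 min.

41.64 min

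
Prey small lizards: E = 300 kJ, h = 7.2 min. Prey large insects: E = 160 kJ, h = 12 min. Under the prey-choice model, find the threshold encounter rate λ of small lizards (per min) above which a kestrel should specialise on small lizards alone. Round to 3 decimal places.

0.065 per min

The zero-one rule: include large insects iff E₂/h₂ > λE₁/(1+λh₁). Equality gives the switch point.
λE₁h₂ = E₂ + λE₂h₁ ⇒ λ = E₂/(E₁h₂ − E₂h₁) = 160/(3600 − 1152) = 0.06536 per min.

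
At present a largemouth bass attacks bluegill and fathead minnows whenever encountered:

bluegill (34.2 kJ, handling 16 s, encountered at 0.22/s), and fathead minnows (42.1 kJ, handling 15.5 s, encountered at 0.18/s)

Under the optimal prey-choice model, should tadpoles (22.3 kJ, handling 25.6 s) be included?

No

Current rate: (0.22×34.2 + 0.18×42.1)/(1 + 0.22×16 + 0.18×15.5) = 2.066 kJ/s.
Profitability of tadpoles: 22.3/25.6 = 0.8711 kJ/s.
0.8711 < 2.066, so adding tadpoles would lower the average — exclude it.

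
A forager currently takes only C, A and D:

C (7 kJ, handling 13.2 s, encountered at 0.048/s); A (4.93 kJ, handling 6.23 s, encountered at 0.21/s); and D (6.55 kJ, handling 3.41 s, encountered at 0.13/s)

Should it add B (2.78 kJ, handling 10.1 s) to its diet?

Current rate: (0.048×7 + 0.21×4.93 + 0.13×6.55)/(1 + 0.048×13.2 + 0.21×6.23 + 0.13×3.41) = 0.6566 kJ/s.
Profitability of B: 2.78/10.1 = 0.2752 kJ/s.
Since 0.2752 < R, time spent handling B is better spent searching.

No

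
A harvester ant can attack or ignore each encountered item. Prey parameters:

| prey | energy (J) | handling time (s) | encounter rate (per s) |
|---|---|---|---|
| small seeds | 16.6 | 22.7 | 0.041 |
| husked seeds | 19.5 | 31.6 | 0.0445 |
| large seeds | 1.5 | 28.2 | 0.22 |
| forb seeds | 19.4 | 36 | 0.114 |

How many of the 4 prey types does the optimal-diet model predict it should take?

3

E/h in descending order: small seeds 0.731, husked seeds 0.617, forb seeds 0.539, large seeds 0.0532 J/s. The optimal diet is the largest prefix of this list for which every included type satisfies E_i/h_i > R on the types above it.
Rate on top 1: 0.3525. husked seeds: 0.617 > 0.3525 → include.
Rate on top 2: 0.464. forb seeds: 0.539 > 0.464 → include.
Rate on top 3: 0.5053. large seeds: 0.0532 < 0.5053 → exclude; stop.
Optimal diet: small seeds, husked seeds, forb seeds — 3 of 4 types.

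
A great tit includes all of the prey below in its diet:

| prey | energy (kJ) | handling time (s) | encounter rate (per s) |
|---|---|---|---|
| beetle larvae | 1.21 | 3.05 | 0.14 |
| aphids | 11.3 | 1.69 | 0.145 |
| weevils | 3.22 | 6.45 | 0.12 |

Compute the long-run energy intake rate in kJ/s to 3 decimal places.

0.897 kJ/s

Energy encountered per unit search time: 0.14×1.21 + 0.145×11.3 + 0.12×3.22 = 2.194 kJ/s.
Handling time per unit search time: 0.14×3.05 + 0.145×1.69 + 0.12×6.45 = 1.446.
Rate = 2.194/(1 + 1.446) = 0.8971 kJ/s.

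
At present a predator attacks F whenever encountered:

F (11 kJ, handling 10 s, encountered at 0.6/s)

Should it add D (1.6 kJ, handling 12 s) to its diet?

No

Intake rate on the current diet: R = (0.6×11) / (1 + 0.6×10) = 6.6/7 = 0.9429 kJ/s.
D: E/h = 1.6/12 = 0.1333 kJ/s.
Since 0.1333 < R, time spent handling D is better spent searching.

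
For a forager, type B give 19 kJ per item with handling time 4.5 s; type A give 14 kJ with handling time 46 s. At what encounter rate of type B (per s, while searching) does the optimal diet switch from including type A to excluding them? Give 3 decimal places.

At the threshold, the rate on type B alone equals the profitability of type A: λ·19/(1 + λ·4.5) = 14/46 = 0.3043.
Rearranging, λ(19 − 0.3043×4.5) = 0.3043, so λ = 0.3043/17.63 = 0.01726 per s.

0.017 per s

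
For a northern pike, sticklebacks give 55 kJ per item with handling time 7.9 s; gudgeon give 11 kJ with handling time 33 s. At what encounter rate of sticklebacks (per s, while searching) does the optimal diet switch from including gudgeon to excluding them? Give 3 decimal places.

0.006 per s

Drop gudgeon once their profitability E₂/h₂ falls below the rate achievable on sticklebacks alone: E₂/h₂ = λE₁/(1 + λh₁).
Solve for λ: λE₁h₂ = E₂(1 + λh₁) → λ(E₁h₂ − E₂h₁) = E₂ → λ = E₂/(E₁h₂ − E₂h₁).
λ = 11/(55×33 − 11×7.9) = 11/1728 = 0.006365 per s.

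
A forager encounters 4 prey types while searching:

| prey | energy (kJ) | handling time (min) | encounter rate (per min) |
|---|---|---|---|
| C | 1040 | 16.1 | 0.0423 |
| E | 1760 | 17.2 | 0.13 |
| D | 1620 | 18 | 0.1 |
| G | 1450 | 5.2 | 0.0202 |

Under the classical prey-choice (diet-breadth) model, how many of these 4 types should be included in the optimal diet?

3

Profitabilities (E/h, kJ/min): G 279, E 102, D 90, C 64.6. Add prey in this order while the next type's profitability exceeds the intake rate on those already taken.
Rate on top 1: 26.51. E: 102 > 26.51 → include.
Rate on top 2: 77.25. D: 90 > 77.25 → include.
Rate on top 3: 81.71. C: 64.6 < 81.71 → exclude; stop.
Optimal diet: G, E, D — 3 of 4 types.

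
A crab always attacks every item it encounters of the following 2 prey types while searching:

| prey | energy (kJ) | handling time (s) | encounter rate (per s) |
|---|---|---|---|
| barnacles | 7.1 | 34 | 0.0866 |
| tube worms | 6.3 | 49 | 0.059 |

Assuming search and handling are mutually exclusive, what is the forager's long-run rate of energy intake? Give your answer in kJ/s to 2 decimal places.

0.14 kJ/s

R = (0.0866×7.1 + 0.059×6.3) / (1 + 0.0866×34 + 0.059×49) = 0.9866/6.835 = 0.1443 kJ/s.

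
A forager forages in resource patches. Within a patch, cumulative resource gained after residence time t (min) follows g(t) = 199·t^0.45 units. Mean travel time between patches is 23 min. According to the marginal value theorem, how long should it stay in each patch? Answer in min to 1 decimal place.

18.8 min

Maximise g(t)/(T+t): set derivative to zero → g'(t)(T+t) = g(t).
g'(t) = 0.45·199·t^-0.55. Setting 0.45·199·t^-0.55 = 199·t^0.45/(23+t) gives 0.45(23+t) = t, so 0.55·t = 0.45×23.
t* = 0.45×23/0.55 = 18.82 min.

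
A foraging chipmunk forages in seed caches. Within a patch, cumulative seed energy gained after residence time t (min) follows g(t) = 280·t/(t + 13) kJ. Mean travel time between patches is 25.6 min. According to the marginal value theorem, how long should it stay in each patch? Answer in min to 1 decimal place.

Maximise g(t)/(T+t): set derivative to zero → g'(t)(T+t) = g(t).
g'(t) = 280·13/(t + 13)². Setting 280·13/(t+13)² = 280t/[(t+13)(25.6+t)] gives 13(25.6+t) = t(t+13), so t² = 13×25.6 = 332.8.
t* = √332.8 = 18.24 min.

18.2 min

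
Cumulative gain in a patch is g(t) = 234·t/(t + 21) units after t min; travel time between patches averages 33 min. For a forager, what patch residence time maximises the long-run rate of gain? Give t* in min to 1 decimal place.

Maximise g(t)/(T+t): set derivative to zero → g'(t)(T+t) = g(t).
g'(t) = 234·21/(t + 21)². Setting 234·21/(t+21)² = 234t/[(t+21)(33+t)] gives 21(33+t) = t(t+21), so t² = 21×33 = 693.
t* = √693 = 26.32 min.

26.3 min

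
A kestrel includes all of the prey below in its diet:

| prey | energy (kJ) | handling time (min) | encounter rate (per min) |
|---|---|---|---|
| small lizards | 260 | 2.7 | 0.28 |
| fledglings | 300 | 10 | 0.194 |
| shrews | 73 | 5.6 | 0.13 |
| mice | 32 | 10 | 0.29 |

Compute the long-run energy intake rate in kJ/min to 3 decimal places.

20.449 kJ/min

Energy encountered per unit search time: 0.28×260 + 0.194×300 + 0.13×73 + 0.29×32 = 149.8 kJ/min.
Handling time per unit search time: 0.28×2.7 + 0.194×10 + 0.13×5.6 + 0.29×10 = 6.324.
Rate = 149.8/(1 + 6.324) = 20.45 kJ/min.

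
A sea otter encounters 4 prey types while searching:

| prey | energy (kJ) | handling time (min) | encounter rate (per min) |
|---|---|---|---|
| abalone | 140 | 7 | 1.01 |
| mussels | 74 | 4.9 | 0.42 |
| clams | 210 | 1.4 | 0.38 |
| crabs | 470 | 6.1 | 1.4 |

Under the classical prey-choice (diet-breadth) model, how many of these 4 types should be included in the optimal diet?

2

E/h in descending order: clams 150, crabs 77, abalone 20, mussels 15.1 kJ/min. The optimal diet is the largest prefix of this list for which every included type satisfies E_i/h_i > R on the types above it.
Rate on top 1: 52.09. crabs: 77 > 52.09 → include.
Rate on top 2: 73.25. abalone: 20 < 73.25 → exclude; stop.
Optimal diet: clams, crabs — 2 of 4 types.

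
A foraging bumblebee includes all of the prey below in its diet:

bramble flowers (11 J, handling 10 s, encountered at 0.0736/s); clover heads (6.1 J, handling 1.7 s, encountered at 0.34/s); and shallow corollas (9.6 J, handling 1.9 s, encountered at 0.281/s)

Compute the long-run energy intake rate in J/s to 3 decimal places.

1.960 J/s

Energy encountered per unit search time: 0.0736×11 + 0.34×6.1 + 0.281×9.6 = 5.581 J/s.
Handling time per unit search time: 0.0736×10 + 0.34×1.7 + 0.281×1.9 = 1.848.
Rate = 5.581/(1 + 1.848) = 1.96 J/s.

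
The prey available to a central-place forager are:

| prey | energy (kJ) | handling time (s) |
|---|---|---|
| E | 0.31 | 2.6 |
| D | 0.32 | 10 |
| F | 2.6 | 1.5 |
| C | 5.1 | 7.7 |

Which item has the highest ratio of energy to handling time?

F

In descending order of E/h:
F: 2.6/1.5 = 1.73 kJ/s
C: 5.1/7.7 = 0.662 kJ/s
E: 0.31/2.6 = 0.119 kJ/s
D: 0.32/10 = 0.032 kJ/s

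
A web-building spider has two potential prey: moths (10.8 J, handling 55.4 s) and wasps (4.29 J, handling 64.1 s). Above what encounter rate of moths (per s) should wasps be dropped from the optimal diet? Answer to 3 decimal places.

0.009 per s

The zero-one rule: include wasps iff E₂/h₂ > λE₁/(1+λh₁). Equality gives the switch point.
λE₁h₂ = E₂ + λE₂h₁ ⇒ λ = E₂/(E₁h₂ − E₂h₁) = 4.29/(692.3 − 237.7) = 0.009437 per s.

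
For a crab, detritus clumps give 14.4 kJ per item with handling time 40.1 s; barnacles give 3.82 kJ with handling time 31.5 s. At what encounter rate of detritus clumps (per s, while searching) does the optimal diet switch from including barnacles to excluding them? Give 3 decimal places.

Drop barnacles once their profitability E₂/h₂ falls below the rate achievable on detritus clumps alone: E₂/h₂ = λE₁/(1 + λh₁).
Solve for λ: λE₁h₂ = E₂(1 + λh₁) → λ(E₁h₂ − E₂h₁) = E₂ → λ = E₂/(E₁h₂ − E₂h₁).
λ = 3.82/(14.4×31.5 − 3.82×40.1) = 3.82/300.4 = 0.01272 per s.

0.013 per s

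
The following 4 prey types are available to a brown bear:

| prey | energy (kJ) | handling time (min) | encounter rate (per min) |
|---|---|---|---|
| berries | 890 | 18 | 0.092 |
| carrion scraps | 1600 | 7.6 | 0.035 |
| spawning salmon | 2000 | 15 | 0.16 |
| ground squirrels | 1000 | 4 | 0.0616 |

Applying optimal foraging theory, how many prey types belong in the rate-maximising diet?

3

Profitabilities (E/h, kJ/min): ground squirrels 250, carrion scraps 211, spawning salmon 133, berries 49.4. Add prey in this order while the next type's profitability exceeds the intake rate on those already taken.
Rate on top 1: 49.42. carrion scraps: 211 > 49.42 → include.
Rate on top 2: 77.76. spawning salmon: 133 > 77.76 → include.
Rate on top 3: 111.8. berries: 49.4 < 111.8 → exclude; stop.
Optimal diet: ground squirrels, carrion scraps, spawning salmon — 3 of 4 types.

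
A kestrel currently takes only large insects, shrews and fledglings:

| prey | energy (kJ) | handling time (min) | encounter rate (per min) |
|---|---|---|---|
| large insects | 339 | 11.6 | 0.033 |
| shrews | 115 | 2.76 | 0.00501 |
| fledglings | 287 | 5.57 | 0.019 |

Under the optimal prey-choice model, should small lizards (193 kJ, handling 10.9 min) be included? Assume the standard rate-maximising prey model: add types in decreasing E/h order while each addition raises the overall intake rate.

Yes

On large insects, shrews and fledglings alone, R = ΣλE/(1+Σλh) = 17.22/1.502 = 11.46 kJ/min.
small lizards: E/h = 193/10.9 = 17.71 kJ/min.
17.71 > 11.46, so adding small lizards raises the average — include it.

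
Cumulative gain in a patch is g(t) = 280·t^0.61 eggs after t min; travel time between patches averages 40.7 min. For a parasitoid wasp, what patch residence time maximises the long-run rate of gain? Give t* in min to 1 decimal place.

By the marginal value theorem, leave when the instantaneous gain rate g'(t) equals the habitat-wide average g(t)/(T + t).
g'(t) = 0.61·280·t^-0.39. Setting 0.61·280·t^-0.39 = 280·t^0.61/(40.7+t) gives 0.61(40.7+t) = t, so 0.39·t = 0.61×40.7.
t* = 0.61×40.7/0.39 = 63.66 min.

63.7 min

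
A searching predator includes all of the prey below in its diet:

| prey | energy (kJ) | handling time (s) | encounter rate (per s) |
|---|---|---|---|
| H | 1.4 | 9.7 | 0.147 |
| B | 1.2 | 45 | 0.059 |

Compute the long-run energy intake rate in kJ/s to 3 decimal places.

R = (0.147×1.4 + 0.059×1.2) / (1 + 0.147×9.7 + 0.059×45) = 0.2766/5.081 = 0.05444 kJ/s.

0.054 kJ/s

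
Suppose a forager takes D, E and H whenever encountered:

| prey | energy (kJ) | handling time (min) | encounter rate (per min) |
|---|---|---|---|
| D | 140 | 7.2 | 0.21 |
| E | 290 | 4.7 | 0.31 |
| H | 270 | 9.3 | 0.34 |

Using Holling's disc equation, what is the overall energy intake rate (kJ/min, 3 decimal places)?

29.603 kJ/min

R = (0.21×140 + 0.31×290 + 0.34×270) / (1 + 0.21×7.2 + 0.31×4.7 + 0.34×9.3) = 211.1/7.131 = 29.6 kJ/min.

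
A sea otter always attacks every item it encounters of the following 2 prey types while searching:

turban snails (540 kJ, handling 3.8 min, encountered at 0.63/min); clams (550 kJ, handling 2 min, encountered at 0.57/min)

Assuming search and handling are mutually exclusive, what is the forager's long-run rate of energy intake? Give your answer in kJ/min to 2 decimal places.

144.18 kJ/min

R = Σλ_iE_i / (1 + Σλ_ih_i)
Numerator: 0.63×540 + 0.57×550 = 653.7
Denominator: 1 + 0.63×3.8 + 0.57×2 = 4.534
R = 653.7/4.534 = 144.2 kJ/min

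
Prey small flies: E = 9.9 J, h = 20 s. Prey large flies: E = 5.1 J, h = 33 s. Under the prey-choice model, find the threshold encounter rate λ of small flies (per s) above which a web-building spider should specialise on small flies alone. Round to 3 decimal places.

At the threshold, the rate on small flies alone equals the profitability of large flies: λ·9.9/(1 + λ·20) = 5.1/33 = 0.1545.
Rearranging, λ(9.9 − 0.1545×20) = 0.1545, so λ = 0.1545/6.809 = 0.0227 per s.

0.023 per s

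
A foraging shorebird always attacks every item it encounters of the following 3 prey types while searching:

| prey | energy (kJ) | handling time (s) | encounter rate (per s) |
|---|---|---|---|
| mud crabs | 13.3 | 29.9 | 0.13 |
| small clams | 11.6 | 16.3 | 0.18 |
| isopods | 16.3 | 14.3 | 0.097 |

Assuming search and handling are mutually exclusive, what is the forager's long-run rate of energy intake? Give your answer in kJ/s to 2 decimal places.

R = Σλ_iE_i / (1 + Σλ_ih_i)
Numerator: 0.13×13.3 + 0.18×11.6 + 0.097×16.3 = 5.398
Denominator: 1 + 0.13×29.9 + 0.18×16.3 + 0.097×14.3 = 9.208
R = 5.398/9.208 = 0.5862 kJ/s

0.59 kJ/s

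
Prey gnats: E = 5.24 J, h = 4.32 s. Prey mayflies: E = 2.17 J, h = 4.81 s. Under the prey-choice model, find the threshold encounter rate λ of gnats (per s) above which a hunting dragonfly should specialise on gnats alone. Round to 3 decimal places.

At the threshold, the rate on gnats alone equals the profitability of mayflies: λ·5.24/(1 + λ·4.32) = 2.17/4.81 = 0.4511.
Rearranging, λ(5.24 − 0.4511×4.32) = 0.4511, so λ = 0.4511/3.291 = 0.1371 per s.

0.137 per s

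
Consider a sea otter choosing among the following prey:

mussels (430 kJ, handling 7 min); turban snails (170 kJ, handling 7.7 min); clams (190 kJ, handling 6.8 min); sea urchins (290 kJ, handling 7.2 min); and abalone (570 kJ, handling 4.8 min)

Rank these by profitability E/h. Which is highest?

In descending order of E/h:
abalone: 570/4.8 = 119 kJ/min
mussels: 430/7 = 61.4 kJ/min
sea urchins: 290/7.2 = 40.3 kJ/min
clams: 190/6.8 = 27.9 kJ/min
turban snails: 170/7.7 = 22.1 kJ/min

abalone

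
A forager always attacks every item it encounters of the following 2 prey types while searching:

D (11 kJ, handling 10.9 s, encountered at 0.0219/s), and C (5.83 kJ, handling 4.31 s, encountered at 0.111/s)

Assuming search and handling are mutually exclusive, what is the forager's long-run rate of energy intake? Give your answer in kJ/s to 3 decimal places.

0.517 kJ/s

R = Σλ_iE_i / (1 + Σλ_ih_i)
Numerator: 0.0219×11 + 0.111×5.83 = 0.888
Denominator: 1 + 0.0219×10.9 + 0.111×4.31 = 1.717
R = 0.888/1.717 = 0.5172 kJ/s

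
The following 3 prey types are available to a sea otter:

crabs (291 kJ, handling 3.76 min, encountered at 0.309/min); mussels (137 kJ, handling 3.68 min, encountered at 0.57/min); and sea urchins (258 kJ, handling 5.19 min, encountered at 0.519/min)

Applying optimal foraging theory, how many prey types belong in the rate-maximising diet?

2

Rank by E/h (kJ/min): crabs 77.4, sea urchins 49.7, mussels 37.2. Include each in turn until the next type's E/h falls below the running intake rate.
Rate on top 1: 41.59. sea urchins: 49.7 > 41.59 → include.
Rate on top 2: 46.1. mussels: 37.2 < 46.1 → exclude; stop.
Optimal diet: crabs, sea urchins — 2 of 3 types.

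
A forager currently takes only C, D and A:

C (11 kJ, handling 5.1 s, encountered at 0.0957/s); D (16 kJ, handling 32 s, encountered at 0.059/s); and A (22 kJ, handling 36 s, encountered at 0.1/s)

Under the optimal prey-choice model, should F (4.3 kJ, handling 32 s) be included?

On C, D and A alone, R = ΣλE/(1+Σλh) = 4.197/6.976 = 0.6016 kJ/s.
F: E/h = 4.3/32 = 0.1344 kJ/s.
Since 0.1344 < R, time spent handling F is better spent searching.

No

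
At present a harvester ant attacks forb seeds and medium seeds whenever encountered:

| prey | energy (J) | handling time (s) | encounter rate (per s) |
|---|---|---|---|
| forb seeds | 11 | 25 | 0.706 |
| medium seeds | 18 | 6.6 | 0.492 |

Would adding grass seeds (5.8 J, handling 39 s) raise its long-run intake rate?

No

Current rate: (0.706×11 + 0.492×18)/(1 + 0.706×25 + 0.492×6.6) = 0.7591 J/s.
grass seeds: E/h = 5.8/39 = 0.1487 J/s.
Since 0.1487 < R, time spent handling grass seeds is better spent searching.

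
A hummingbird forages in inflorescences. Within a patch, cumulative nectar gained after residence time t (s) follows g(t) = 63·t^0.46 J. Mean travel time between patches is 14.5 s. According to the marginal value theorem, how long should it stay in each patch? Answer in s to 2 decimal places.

Maximise g(t)/(T+t): set derivative to zero → g'(t)(T+t) = g(t).
g'(t) = 0.46·63·t^-0.54. Setting 0.46·63·t^-0.54 = 63·t^0.46/(14.5+t) gives 0.46(14.5+t) = t, so 0.54·t = 0.46×14.5.
t* = 0.46×14.5/0.54 = 12.35 s.

12.35 s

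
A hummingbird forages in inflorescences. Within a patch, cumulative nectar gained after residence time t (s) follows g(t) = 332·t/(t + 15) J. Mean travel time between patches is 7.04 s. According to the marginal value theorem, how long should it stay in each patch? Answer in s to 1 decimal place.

Optimal t* satisfies g'(t*) = g(t*)/(T + t*).
g'(t) = 332·15/(t + 15)². Setting 332·15/(t+15)² = 332t/[(t+15)(7.04+t)] gives 15(7.04+t) = t(t+15), so t² = 15×7.04 = 105.6.
t* = √105.6 = 10.28 s.

10.3 s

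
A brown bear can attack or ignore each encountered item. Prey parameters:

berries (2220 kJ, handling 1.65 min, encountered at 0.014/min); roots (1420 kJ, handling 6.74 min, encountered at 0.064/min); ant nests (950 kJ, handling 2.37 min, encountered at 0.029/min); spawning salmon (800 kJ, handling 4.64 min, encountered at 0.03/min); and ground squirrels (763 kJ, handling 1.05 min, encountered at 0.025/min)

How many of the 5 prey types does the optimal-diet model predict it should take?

Rank by E/h (kJ/min): berries 1.35e+03, ground squirrels 727, ant nests 401, roots 211, spawning salmon 172. Include each in turn until the next type's E/h falls below the running intake rate.
Rate on top 1: 30.38. ground squirrels: 727 > 30.38 → include.
Rate on top 2: 47.8. ant nests: 401 > 47.8 → include.
Rate on top 3: 69.5. roots: 211 > 69.5 → include.
Rate on top 4: 108.8. spawning salmon: 172 > 108.8 → include.
Optimal diet: berries, ground squirrels, ant nests, roots, spawning salmon — 5 of 5 types.

5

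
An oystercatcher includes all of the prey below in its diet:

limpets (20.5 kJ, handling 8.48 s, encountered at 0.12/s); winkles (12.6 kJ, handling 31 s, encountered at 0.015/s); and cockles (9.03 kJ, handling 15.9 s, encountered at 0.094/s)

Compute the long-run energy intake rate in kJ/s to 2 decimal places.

0.88 kJ/s

R = (0.12×20.5 + 0.015×12.6 + 0.094×9.03) / (1 + 0.12×8.48 + 0.015×31 + 0.094×15.9) = 3.498/3.977 = 0.8795 kJ/s.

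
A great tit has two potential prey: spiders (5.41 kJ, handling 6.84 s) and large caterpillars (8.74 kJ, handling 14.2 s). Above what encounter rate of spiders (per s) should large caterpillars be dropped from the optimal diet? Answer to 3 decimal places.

Drop large caterpillars once their profitability E₂/h₂ falls below the rate achievable on spiders alone: E₂/h₂ = λE₁/(1 + λh₁).
Solve for λ: λE₁h₂ = E₂(1 + λh₁) → λ(E₁h₂ − E₂h₁) = E₂ → λ = E₂/(E₁h₂ − E₂h₁).
λ = 8.74/(5.41×14.2 − 8.74×6.84) = 8.74/17.04 = 0.5129 per s.

0.513 per s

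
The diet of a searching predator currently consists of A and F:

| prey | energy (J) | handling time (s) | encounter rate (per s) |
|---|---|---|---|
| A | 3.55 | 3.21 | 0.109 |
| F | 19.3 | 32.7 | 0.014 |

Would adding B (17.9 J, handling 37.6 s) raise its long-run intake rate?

Yes

On A and F alone, R = ΣλE/(1+Σλh) = 0.6571/1.808 = 0.3635 J/s.
Profitability of B: 17.9/37.6 = 0.4761 J/s.
0.4761 > 0.3635, so adding B raises the average — include it.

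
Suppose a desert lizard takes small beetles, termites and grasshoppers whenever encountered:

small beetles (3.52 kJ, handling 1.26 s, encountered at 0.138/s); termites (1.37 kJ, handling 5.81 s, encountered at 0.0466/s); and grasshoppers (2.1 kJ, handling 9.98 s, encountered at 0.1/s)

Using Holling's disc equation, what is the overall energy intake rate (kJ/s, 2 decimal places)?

R = (0.138×3.52 + 0.0466×1.37 + 0.1×2.1) / (1 + 0.138×1.26 + 0.0466×5.81 + 0.1×9.98) = 0.7596/2.443 = 0.311 kJ/s.

0.31 kJ/s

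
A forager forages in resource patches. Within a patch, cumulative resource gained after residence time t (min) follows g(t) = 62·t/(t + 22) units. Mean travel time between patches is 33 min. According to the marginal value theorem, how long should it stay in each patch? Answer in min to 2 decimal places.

26.94 min

Optimal t* satisfies g'(t*) = g(t*)/(T + t*).
g'(t) = 62·22/(t + 22)². Setting 62·22/(t+22)² = 62t/[(t+22)(33+t)] gives 22(33+t) = t(t+22), so t² = 22×33 = 726.
t* = √726 = 26.94 min.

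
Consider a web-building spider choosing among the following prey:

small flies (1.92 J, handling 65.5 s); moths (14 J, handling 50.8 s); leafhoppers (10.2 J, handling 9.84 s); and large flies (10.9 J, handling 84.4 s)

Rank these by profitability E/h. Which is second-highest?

In descending order of E/h:
leafhoppers: 10.2/9.84 = 1.04 J/s
moths: 14/50.8 = 0.276 J/s
large flies: 10.9/84.4 = 0.129 J/s
small flies: 1.92/65.5 = 0.0293 J/s

moths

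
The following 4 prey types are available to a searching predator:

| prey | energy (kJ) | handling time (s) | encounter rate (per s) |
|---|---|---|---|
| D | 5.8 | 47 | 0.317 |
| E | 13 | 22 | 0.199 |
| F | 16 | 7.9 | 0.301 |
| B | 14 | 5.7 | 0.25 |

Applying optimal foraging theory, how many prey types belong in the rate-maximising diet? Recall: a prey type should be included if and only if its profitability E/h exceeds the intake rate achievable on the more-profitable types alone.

2

Profitabilities (E/h, kJ/s): B 2.46, F 2.03, E 0.591, D 0.123. Add prey in this order while the next type's profitability exceeds the intake rate on those already taken.
Rate on top 1: 1.443. F: 2.03 > 1.443 → include.
Rate on top 2: 1.731. E: 0.591 < 1.731 → exclude; stop.
Optimal diet: B, F — 2 of 4 types.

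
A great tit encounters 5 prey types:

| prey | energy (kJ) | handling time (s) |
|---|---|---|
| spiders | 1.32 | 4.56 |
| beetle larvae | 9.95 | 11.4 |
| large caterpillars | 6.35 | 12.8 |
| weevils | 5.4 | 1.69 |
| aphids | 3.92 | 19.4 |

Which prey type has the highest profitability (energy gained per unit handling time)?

weevils

In descending order of E/h:
weevils: 5.4/1.69 = 3.2 kJ/s
beetle larvae: 9.95/11.4 = 0.873 kJ/s
large caterpillars: 6.35/12.8 = 0.496 kJ/s
spiders: 1.32/4.56 = 0.289 kJ/s
aphids: 3.92/19.4 = 0.202 kJ/s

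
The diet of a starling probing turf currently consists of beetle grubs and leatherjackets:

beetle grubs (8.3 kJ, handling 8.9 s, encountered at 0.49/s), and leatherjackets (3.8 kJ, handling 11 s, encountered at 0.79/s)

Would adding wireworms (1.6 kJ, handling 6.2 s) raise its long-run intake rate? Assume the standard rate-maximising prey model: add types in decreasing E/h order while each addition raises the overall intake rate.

On beetle grubs and leatherjackets alone, R = ΣλE/(1+Σλh) = 7.069/14.05 = 0.5031 kJ/s.
Profitability of wireworms: 1.6/6.2 = 0.2581 kJ/s.
Since 0.2581 < R, time spent handling wireworms is better spent searching.

No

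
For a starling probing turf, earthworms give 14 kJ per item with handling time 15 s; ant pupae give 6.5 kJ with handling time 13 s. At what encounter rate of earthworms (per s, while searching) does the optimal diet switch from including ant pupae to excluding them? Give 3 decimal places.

0.077 per s

Drop ant pupae once their profitability E₂/h₂ falls below the rate achievable on earthworms alone: E₂/h₂ = λE₁/(1 + λh₁).
Solve for λ: λE₁h₂ = E₂(1 + λh₁) → λ(E₁h₂ − E₂h₁) = E₂ → λ = E₂/(E₁h₂ − E₂h₁).
λ = 6.5/(14×13 − 6.5×15) = 6.5/84.5 = 0.07692 per s.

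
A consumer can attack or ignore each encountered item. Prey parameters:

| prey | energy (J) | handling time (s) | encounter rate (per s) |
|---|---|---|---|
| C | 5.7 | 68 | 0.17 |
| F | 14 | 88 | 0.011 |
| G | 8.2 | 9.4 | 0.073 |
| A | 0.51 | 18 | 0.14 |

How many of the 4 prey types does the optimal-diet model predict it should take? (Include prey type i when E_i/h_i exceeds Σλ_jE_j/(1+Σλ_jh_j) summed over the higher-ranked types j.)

1

Profitabilities (E/h, J/s): G 0.872, F 0.159, C 0.0838, A 0.0283. Add prey in this order while the next type's profitability exceeds the intake rate on those already taken.
Rate on top 1: 0.355. F: 0.159 < 0.355 → exclude; stop.
Optimal diet: G — 1 of 4 types.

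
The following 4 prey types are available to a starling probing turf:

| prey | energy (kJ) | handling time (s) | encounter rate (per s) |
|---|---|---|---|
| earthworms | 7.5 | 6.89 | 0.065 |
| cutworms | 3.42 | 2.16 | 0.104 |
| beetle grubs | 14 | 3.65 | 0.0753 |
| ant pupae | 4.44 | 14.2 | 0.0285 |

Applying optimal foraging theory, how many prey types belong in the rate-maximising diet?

3

E/h in descending order: beetle grubs 3.84, cutworms 1.58, earthworms 1.09, ant pupae 0.313 kJ/s. The optimal diet is the largest prefix of this list for which every included type satisfies E_i/h_i > R on the types above it.
Rate on top 1: 0.8269. cutworms: 1.58 > 0.8269 → include.
Rate on top 2: 0.9402. earthworms: 1.09 > 0.9402 → include.
Rate on top 3: 0.9743. ant pupae: 0.313 < 0.9743 → exclude; stop.
Optimal diet: beetle grubs, cutworms, earthworms — 3 of 4 types.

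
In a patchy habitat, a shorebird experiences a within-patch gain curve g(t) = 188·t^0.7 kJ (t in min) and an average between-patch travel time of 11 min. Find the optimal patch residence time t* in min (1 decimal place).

By the marginal value theorem, leave when the instantaneous gain rate g'(t) equals the habitat-wide average g(t)/(T + t).
g'(t) = 0.7·188·t^-0.3. Setting 0.7·188·t^-0.3 = 188·t^0.7/(11+t) gives 0.7(11+t) = t, so 0.30·t = 0.7×11.
t* = 0.7×11/0.30 = 25.67 min.

25.7 min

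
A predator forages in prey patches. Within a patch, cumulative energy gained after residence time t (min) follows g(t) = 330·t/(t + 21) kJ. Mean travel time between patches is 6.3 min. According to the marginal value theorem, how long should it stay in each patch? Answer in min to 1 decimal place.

11.5 min

Maximise g(t)/(T+t): set derivative to zero → g'(t)(T+t) = g(t).
g'(t) = 330·21/(t + 21)². Setting 330·21/(t+21)² = 330t/[(t+21)(6.3+t)] gives 21(6.3+t) = t(t+21), so t² = 21×6.3 = 132.3.
t* = √132.3 = 11.5 min.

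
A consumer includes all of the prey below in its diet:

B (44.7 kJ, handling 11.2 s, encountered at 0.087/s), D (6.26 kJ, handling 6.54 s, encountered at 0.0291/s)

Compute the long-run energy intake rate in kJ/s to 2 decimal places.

R = Σλ_iE_i / (1 + Σλ_ih_i)
Numerator: 0.087×44.7 + 0.0291×6.26 = 4.071
Denominator: 1 + 0.087×11.2 + 0.0291×6.54 = 2.165
R = 4.071/2.165 = 1.881 kJ/s

1.88 kJ/s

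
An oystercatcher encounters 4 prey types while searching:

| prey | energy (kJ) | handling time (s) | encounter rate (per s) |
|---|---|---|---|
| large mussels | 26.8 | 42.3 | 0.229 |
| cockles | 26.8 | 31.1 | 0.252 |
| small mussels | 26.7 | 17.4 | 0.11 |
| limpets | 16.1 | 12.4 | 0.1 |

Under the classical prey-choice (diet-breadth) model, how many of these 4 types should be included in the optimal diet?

2

E/h in descending order: small mussels 1.53, limpets 1.3, cockles 0.862, large mussels 0.634 kJ/s. The optimal diet is the largest prefix of this list for which every included type satisfies E_i/h_i > R on the types above it.
Rate on top 1: 1.008. limpets: 1.3 > 1.008 → include.
Rate on top 2: 1.095. cockles: 0.862 < 1.095 → exclude; stop.
Optimal diet: small mussels, limpets — 2 of 4 types.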